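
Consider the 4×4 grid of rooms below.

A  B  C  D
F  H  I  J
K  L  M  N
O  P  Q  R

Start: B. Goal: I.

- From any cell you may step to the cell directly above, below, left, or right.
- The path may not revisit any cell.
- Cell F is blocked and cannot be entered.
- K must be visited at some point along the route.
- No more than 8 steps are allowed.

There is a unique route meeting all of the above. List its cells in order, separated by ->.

The budget equals the shortest possible length, so every move has to be on a shortest route through the required cells.
Route from B: 2× down (reaching L), left to K, down to O, 2× right (reaching Q), 2× up (reaching I) — 8 moves in all.
Check: all required cells visited; 8 ≤ 8 moves.

B -> H -> L -> K -> O -> P -> Q -> M -> I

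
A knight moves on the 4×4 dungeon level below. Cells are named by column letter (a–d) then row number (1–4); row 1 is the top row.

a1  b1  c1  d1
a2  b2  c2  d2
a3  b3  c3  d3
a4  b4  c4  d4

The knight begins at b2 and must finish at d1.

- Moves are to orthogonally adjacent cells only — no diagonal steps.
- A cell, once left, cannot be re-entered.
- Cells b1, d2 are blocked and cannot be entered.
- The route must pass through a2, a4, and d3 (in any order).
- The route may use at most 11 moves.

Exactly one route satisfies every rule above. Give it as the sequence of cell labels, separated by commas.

The budget equals the shortest possible length, so every move has to be on a shortest route through the required cells.
Route from b2: left 1 to a2, down 2 to a4, right 3 to d4, up 1 to d3, left 1 to c3, up 2 to c1, right 1 to d1 — 11 moves in all.
Check: all required cells visited; 11 ≤ 11 moves.

b2, a2, a3, a4, b4, c4, d4, d3, c3, c2, c1, d1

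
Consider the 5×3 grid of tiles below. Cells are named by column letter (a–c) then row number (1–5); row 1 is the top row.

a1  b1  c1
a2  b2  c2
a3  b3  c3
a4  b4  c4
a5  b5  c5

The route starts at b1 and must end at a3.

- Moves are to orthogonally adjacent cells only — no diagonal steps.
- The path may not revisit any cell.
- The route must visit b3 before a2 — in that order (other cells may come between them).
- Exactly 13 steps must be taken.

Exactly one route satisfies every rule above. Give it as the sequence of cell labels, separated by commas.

b1, c1, c2, c3, c4, c5, b5, a5, a4, b4, b3, b2, a2, a3

The waypoints must appear in the order b3, a2, with no cell reused.
Route from b1: right to c1, 4× down (reaching c5), 2× left (reaching a5), up to a4, right to b4, 2× up (reaching b2), left to a2, down to a3 — 13 moves in all.
Check: order respected (b3 at step 10, a2 at step 12); 13 moves as required.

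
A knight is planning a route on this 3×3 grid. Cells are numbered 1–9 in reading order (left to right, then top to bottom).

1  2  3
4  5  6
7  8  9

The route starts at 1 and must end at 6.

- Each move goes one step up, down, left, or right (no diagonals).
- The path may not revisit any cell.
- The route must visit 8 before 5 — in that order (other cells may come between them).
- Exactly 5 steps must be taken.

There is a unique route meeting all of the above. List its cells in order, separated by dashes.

The waypoints must appear in the order 8, 5, with no cell reused.
Route from 1: down 2 to 7, right 1 to 8, up 1 to 5, right 1 to 6 — 5 moves in all.
Check: order respected (8 at step 3, 5 at step 4); 5 moves as required.

1 - 4 - 7 - 8 - 5 - 6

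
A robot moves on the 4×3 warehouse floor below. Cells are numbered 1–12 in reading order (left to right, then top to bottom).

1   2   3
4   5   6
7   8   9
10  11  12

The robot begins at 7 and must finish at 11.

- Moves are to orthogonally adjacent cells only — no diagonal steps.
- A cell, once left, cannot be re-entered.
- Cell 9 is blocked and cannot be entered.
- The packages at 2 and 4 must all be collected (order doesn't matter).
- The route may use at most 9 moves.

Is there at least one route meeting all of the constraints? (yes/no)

One route that works: 7 → 4 → 1 → 2 → 5 → 8 → 11.

yes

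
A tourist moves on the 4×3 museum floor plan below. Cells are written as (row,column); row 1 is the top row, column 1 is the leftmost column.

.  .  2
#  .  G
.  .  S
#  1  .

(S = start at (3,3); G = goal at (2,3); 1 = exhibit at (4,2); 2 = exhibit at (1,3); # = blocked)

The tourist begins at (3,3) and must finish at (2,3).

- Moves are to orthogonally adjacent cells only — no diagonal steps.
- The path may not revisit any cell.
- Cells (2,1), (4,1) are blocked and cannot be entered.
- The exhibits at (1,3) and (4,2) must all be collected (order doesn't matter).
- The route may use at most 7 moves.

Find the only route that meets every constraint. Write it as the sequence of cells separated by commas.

The budget equals the shortest possible length, so every move has to be on a shortest route through the required cells.
Route from (3,3): down to (4,3), left to (4,2), 3× up (reaching (1,2)), right to (1,3), down to (2,3) — 7 moves in all.
Check: all required cells visited; 7 ≤ 7 moves.

(3,3), (4,3), (4,2), (3,2), (2,2), (1,2), (1,3), (2,3)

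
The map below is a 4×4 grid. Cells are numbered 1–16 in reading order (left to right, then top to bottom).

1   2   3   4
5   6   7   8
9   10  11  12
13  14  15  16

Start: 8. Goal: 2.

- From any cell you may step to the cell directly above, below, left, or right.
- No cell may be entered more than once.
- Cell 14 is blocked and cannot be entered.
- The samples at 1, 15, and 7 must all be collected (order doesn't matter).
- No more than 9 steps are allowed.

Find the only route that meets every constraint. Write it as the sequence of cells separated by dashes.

The 9-move cap with required stops at 1, 15, 7 leaves no slack for detours.
Route from 8: down 2 to 16, left 1 to 15, up 2 to 7, left 2 to 5, up 1 to 1, right 1 to 2 — 9 moves in all.
Check: all required cells visited; 9 ≤ 9 moves.

8 - 12 - 16 - 15 - 11 - 7 - 6 - 5 - 1 - 2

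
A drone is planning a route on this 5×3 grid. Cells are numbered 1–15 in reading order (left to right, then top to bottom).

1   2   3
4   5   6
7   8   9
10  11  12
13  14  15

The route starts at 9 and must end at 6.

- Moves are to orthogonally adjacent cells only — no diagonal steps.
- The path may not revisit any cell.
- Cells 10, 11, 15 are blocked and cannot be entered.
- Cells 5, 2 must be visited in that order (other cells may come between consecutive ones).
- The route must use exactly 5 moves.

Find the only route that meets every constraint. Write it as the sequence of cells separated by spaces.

9 8 5 2 3 6

The waypoints must appear in the order 5, 2, with no cell reused.
Route from 9: left 1 to 8, up 2 to 2, right 1 to 3, down 1 to 6 — 5 moves in all.
Check: order respected (5 at step 2, 2 at step 3); 5 moves as required.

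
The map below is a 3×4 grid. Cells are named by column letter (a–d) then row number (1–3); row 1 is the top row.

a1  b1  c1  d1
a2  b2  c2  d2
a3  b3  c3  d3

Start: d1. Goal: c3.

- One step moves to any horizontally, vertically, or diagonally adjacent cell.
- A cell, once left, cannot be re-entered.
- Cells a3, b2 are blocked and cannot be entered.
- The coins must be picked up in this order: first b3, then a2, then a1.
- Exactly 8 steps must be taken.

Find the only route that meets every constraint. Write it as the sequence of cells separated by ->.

The waypoints must appear in the order b3, a2, a1, with no cell reused.
Route from d1: down-left 2 to b3, up-left 1 to a2, up 1 to a1, right 2 to c1, down-right 1 to d2, down-left 1 to c3 — 8 moves in all.
Check: order respected (b3 at step 2, a2 at step 3, a1 at step 4); 8 moves as required.

d1 -> c2 -> b3 -> a2 -> a1 -> b1 -> c1 -> d2 -> c3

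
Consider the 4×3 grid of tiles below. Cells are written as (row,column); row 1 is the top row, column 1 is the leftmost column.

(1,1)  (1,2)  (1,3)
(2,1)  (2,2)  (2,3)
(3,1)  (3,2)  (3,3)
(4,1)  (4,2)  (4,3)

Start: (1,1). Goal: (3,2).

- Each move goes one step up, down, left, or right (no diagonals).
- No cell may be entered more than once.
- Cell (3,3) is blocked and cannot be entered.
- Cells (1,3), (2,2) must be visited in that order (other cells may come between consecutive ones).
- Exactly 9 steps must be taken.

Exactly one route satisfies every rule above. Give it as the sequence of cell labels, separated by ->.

The waypoints must appear in the order (1,3), (2,2), with no cell reused.
Route from (1,1): 2× right (reaching (1,3)), down to (2,3), 2× left (reaching (2,1)), 2× down (reaching (4,1)), right to (4,2), up to (3,2) — 9 moves in all.
Check: order respected ((1,3) at step 2, (2,2) at step 4); 9 moves as required.

(1,1) -> (1,2) -> (1,3) -> (2,3) -> (2,2) -> (2,1) -> (3,1) -> (4,1) -> (4,2) -> (3,2)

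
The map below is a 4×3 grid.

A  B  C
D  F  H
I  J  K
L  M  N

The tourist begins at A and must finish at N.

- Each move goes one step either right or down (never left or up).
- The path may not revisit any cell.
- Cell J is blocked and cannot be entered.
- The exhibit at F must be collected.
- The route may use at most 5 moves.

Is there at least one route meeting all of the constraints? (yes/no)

One route that works: A → D → F → H → K → N.

yes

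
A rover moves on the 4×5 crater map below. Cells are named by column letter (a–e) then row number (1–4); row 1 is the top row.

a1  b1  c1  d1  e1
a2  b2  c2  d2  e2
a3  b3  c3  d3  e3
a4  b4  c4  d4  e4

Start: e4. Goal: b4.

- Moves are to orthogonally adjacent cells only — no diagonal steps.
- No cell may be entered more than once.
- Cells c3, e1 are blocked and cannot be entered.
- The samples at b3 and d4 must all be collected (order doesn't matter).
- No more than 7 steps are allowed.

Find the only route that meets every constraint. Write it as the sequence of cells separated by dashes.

The 7-move cap with required stops at b3, d4 leaves no slack for detours.
Route from e4: left to d4, 2× up (reaching d2), 2× left (reaching b2), 2× down (reaching b4) — 7 moves in all.
Check: all required cells visited; 7 ≤ 7 moves.

e4 - d4 - d3 - d2 - c2 - b2 - b3 - b4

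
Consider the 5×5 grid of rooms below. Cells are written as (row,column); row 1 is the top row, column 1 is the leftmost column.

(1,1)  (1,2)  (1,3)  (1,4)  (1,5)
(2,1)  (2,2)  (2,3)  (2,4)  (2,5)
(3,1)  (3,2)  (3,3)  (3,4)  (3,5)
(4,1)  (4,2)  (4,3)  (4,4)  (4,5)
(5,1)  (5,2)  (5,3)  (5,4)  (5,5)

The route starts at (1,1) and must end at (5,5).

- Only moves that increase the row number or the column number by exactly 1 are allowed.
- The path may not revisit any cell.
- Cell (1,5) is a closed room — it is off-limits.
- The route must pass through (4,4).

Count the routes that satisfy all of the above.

40

A right/down-only route from (1,1) to (5,5) makes exactly 4 down-moves and 4 right-moves in some order.
With no other constraints that would be C(8,4) = 70 routes.
Split at (4,4) and multiply the segment counts (each segment already excludes blocked cells): (1,1)→(4,4): 20; (4,4)→(5,5): 2; product = 40.
That gives 40 routes.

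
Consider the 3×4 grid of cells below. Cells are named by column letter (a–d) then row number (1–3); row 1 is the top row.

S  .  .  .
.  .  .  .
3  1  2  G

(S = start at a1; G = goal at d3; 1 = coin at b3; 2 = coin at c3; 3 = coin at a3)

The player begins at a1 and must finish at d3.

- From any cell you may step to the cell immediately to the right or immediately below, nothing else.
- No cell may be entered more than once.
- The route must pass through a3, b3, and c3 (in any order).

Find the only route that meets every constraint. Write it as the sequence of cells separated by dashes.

a1 - a2 - a3 - b3 - c3 - d3

Moves only go right or down, so the column and row indices never decrease.
Route from a1: 2× down (reaching a3), 3× right (reaching d3) — 5 moves in all.
Check: all required cells visited.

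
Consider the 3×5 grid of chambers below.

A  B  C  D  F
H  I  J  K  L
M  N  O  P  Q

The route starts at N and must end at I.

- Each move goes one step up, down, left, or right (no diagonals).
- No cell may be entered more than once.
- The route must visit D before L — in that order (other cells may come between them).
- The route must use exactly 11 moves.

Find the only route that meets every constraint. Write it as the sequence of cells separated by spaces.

The waypoints must appear in the order D, L, with no cell reused.
Route from N: left 1 to M, up 2 to A, right 4 to F, down 1 to L, left 3 to I — 11 moves in all.
Check: order respected (D at step 6, L at step 8); 11 moves as required.

N M H A B C D F L K J I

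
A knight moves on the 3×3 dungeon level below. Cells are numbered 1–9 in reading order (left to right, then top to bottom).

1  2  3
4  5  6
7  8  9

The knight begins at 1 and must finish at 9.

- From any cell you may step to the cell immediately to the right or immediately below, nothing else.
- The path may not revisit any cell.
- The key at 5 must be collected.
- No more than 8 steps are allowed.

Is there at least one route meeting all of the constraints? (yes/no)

One route that works: 1 → 4 → 5 → 8 → 9.

yes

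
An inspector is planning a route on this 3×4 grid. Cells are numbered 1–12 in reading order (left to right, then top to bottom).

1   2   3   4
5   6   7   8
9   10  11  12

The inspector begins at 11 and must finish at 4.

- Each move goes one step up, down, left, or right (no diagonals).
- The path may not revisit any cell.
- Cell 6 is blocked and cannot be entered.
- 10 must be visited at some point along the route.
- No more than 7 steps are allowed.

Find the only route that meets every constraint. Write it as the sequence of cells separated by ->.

The 7-move cap with required stops at 10 leaves no slack for detours.
Route from 11: 2× left (reaching 9), 2× up (reaching 1), 3× right (reaching 4) — 7 moves in all.
Check: all required cells visited; 7 ≤ 7 moves.

11 -> 10 -> 9 -> 5 -> 1 -> 2 -> 3 -> 4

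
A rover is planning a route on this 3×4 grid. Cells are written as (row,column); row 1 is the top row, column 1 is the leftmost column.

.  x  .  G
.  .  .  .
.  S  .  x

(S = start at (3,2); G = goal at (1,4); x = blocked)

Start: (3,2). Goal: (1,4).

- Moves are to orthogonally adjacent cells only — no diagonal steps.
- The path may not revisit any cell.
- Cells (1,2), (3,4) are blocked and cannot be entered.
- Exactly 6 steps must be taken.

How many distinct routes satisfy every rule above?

2

Need simple routes of exactly 6 moves from (3,2) to (1,4) (Manhattan distance 4, so 1 moves are spent on a detour and 1 undoing it).
Enumerating: (3,2) (3,1) (2,1) (2,2) (2,3) (1,3) (1,4) | (3,2) (3,1) (2,1) (2,2) (2,3) (2,4) (1,4).
That gives 2 routes.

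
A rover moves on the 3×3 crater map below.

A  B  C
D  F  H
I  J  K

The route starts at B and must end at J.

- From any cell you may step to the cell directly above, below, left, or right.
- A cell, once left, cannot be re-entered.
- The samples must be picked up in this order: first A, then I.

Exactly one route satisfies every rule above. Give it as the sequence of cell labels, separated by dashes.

The waypoints must appear in the order A, I, with no cell reused.
Route from B: left to A, 2× down (reaching I), right to J — 4 moves in all.
Check: order respected (A at step 1, I at step 3).

B - A - D - I - J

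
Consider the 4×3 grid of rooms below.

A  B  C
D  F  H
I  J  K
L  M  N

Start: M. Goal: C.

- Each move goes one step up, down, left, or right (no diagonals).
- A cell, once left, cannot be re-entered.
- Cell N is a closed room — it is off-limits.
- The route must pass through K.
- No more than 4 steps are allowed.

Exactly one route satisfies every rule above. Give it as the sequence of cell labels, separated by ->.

The budget equals the shortest possible length, so every move has to be on a shortest route through the required cells.
Route from M: up 1 to J, right 1 to K, up 2 to C — 4 moves in all.
Check: all required cells visited; 4 ≤ 4 moves.

M -> J -> K -> H -> C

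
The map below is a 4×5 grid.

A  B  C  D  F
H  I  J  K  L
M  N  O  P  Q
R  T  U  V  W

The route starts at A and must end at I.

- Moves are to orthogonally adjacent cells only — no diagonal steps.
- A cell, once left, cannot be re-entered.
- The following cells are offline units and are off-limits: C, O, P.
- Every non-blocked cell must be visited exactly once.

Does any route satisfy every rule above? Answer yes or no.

no

Colour the cells like a checkerboard: each orthogonal step flips colour, so a Hamiltonian route alternates colours. Here there are 8 cells of one colour and 9 of the other, with start on the same colour as the goal — the counts and endpoints can't be arranged into an alternating sequence of length 17, so no Hamiltonian route exists.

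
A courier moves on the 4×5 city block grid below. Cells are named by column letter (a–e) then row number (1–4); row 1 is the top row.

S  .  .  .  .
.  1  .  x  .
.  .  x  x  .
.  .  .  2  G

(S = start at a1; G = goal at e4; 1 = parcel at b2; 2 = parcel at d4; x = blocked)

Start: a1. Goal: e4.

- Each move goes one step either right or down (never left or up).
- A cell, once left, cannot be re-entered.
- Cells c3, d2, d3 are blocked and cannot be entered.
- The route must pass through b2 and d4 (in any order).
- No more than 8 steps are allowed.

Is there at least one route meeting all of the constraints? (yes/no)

One route that works: a1 → a2 → b2 → b3 → b4 → c4 → d4 → e4.

yes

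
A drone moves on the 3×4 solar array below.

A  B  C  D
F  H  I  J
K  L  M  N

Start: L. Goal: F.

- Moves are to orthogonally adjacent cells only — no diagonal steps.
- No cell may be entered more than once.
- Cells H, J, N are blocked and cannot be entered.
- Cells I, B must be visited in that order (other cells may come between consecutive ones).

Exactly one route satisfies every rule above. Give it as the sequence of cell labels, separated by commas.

L, M, I, C, B, A, F

The waypoints must appear in the order I, B, with no cell reused.
Route from L: right to M, 2× up (reaching C), 2× left (reaching A), down to F — 6 moves in all.
Check: order respected (I at step 2, B at step 4).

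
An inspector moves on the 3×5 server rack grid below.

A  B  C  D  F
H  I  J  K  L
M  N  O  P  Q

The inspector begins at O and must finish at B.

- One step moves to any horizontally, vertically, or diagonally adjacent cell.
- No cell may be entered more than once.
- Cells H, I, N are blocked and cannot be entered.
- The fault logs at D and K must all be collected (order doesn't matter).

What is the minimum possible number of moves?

4

Any route passes through D and K in some order between O and B. Summing Chebyshev distances along each leg and taking the cheapest ordering (O → K → D → B) gives a lower bound of 1 + 1 + 2 = 4 moves.
A route of 4 moves achieves this: O → K → D → C → B.
Since 4 matches the lower bound, it is optimal.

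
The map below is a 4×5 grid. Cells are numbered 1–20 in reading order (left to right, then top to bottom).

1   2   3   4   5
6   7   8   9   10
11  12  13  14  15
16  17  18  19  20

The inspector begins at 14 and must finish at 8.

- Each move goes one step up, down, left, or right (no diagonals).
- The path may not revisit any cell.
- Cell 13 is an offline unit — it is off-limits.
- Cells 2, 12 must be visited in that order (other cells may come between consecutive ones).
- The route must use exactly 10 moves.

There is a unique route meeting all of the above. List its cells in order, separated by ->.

14 -> 9 -> 4 -> 3 -> 2 -> 1 -> 6 -> 11 -> 12 -> 7 -> 8

The waypoints must appear in the order 2, 12, with no cell reused.
Route from 14: up 2 to 4, left 3 to 1, down 2 to 11, right 1 to 12, up 1 to 7, right 1 to 8 — 10 moves in all.
Check: order respected (2 at step 4, 12 at step 8); 10 moves as required.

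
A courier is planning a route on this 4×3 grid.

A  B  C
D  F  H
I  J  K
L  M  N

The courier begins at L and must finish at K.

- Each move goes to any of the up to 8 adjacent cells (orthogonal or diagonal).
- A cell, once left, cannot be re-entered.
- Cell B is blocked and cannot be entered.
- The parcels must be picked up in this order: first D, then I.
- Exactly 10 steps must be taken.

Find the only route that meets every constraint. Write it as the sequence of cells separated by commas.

The waypoints must appear in the order D, I, with no cell reused.
Route from L: 2× up-right (reaching H), up to C, down-left to F, up-left to A, 2× down (reaching I), down-right to M, right to N, up to K — 10 moves in all.
Check: order respected (D at step 6, I at step 7); 10 moves as required.

L, J, H, C, F, A, D, I, M, N, K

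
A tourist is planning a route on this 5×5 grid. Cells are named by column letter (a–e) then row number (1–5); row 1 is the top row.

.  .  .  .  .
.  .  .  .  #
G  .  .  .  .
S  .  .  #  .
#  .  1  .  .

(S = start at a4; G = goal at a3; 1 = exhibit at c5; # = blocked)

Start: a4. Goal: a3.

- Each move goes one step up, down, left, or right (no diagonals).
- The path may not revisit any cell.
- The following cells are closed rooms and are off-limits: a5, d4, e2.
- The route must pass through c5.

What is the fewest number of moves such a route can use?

Any route passes through c5 somewhere between a4 and a3. Summing Manhattan distances along the two legs (a4 → c5 → a3) gives a lower bound of 3 + 4 = 7 moves.
A route of 7 moves achieves this: a4 → b4 → b5 → c5 → c4 → c3 → b3 → a3.
Since 7 matches the lower bound, it is optimal.

7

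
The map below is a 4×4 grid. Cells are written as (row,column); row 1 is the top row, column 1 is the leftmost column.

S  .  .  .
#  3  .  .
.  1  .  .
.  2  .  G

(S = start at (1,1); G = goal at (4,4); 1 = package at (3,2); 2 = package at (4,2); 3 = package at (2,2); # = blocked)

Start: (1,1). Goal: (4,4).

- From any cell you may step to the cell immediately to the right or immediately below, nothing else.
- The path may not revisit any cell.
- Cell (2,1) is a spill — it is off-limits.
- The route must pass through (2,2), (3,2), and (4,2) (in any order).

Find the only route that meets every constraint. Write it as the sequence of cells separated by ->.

Moves only go right or down, so the column and row indices never decrease.
Route from (1,1): right 1 to (1,2), down 3 to (4,2), right 2 to (4,4) — 6 moves in all.
Check: all required cells visited.

(1,1) -> (1,2) -> (2,2) -> (3,2) -> (4,2) -> (4,3) -> (4,4)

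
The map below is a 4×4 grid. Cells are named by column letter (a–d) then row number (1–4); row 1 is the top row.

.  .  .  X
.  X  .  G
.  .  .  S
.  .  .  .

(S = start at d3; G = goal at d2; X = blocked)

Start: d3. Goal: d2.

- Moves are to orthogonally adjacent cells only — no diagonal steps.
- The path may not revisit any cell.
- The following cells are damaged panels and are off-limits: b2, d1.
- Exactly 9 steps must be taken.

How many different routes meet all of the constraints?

Need simple routes of exactly 9 moves from d3 to d2 (Manhattan distance 1, so 4 moves are spent on a detour and 4 undoing it).
Enumerating: d3 d4 c4 b4 a4 a3 b3 c3 c2 d2 | d3 c3 b3 a3 a2 a1 b1 c1 c2 d2.
That gives 2 routes.

2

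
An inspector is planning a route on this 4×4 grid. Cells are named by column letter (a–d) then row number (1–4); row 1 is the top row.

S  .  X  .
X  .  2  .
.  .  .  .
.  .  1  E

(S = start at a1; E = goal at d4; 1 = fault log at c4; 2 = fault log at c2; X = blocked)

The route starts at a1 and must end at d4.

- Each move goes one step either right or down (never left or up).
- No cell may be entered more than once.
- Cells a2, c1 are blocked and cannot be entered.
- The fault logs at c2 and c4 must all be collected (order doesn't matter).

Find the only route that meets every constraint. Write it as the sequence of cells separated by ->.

a1 -> b1 -> b2 -> c2 -> c3 -> c4 -> d4

Moves only go right or down, so the column and row indices never decrease.
Route from a1: right to b1, down to b2, right to c2, 2× down (reaching c4), right to d4 — 6 moves in all.
Check: all required cells visited.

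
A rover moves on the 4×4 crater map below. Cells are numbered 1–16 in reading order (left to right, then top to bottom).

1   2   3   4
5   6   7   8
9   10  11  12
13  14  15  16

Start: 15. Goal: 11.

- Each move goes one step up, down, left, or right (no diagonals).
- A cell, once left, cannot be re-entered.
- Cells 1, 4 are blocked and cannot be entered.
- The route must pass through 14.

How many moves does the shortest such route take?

3

Any route passes through 14 somewhere between 15 and 11. Summing Manhattan distances along the two legs (15 → 14 → 11) gives a lower bound of 1 + 2 = 3 moves.
A route of 3 moves achieves this: 15 → 14 → 10 → 11.
Since 3 matches the lower bound, it is optimal.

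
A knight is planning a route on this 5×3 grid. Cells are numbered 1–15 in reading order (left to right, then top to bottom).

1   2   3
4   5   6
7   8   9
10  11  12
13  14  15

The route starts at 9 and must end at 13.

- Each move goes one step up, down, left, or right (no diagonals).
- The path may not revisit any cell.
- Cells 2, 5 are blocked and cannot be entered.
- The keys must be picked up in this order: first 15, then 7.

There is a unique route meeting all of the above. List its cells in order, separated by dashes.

The waypoints must appear in the order 15, 7, with no cell reused.
Route from 9: down 2 to 15, left 1 to 14, up 2 to 8, left 1 to 7, down 2 to 13 — 8 moves in all.
Check: order respected (15 at step 2, 7 at step 6).

9 - 12 - 15 - 14 - 11 - 8 - 7 - 10 - 13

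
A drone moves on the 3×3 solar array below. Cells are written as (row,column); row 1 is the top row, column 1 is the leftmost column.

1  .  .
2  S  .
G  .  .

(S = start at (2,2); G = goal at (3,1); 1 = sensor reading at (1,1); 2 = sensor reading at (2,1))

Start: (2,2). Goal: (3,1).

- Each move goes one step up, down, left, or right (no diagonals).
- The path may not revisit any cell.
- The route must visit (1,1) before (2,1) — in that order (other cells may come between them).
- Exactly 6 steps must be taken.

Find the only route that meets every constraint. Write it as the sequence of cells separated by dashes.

(2,2) - (2,3) - (1,3) - (1,2) - (1,1) - (2,1) - (3,1)

The waypoints must appear in the order (1,1), (2,1), with no cell reused.
Route from (2,2): right to (2,3), up to (1,3), 2× left (reaching (1,1)), 2× down (reaching (3,1)) — 6 moves in all.
Check: order respected (1 at step 4, 2 at step 5); 6 moves as required.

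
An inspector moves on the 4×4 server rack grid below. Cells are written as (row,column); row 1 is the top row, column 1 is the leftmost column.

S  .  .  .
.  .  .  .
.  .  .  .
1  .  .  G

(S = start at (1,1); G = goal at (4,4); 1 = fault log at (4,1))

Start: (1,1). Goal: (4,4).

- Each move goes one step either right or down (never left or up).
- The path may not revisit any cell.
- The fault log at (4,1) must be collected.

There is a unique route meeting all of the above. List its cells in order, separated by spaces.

(1,1) (2,1) (3,1) (4,1) (4,2) (4,3) (4,4)

Moves only go right or down, so the column and row indices never decrease.
Route from (1,1): 3× down (reaching (4,1)), 3× right (reaching (4,4)) — 6 moves in all.
Check: all required cells visited.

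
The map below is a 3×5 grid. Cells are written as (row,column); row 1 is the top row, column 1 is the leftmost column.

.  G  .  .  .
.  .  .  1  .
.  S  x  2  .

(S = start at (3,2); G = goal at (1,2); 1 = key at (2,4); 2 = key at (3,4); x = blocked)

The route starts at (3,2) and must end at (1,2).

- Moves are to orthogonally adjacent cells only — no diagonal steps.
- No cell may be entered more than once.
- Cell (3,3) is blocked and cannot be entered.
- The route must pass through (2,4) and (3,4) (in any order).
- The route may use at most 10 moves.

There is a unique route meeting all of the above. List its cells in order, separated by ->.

(3,2) -> (2,2) -> (2,3) -> (2,4) -> (3,4) -> (3,5) -> (2,5) -> (1,5) -> (1,4) -> (1,3) -> (1,2)

The budget equals the shortest possible length, so every move has to be on a shortest route through the required cells.
Route from (3,2): up to (2,2), 2× right (reaching (2,4)), down to (3,4), right to (3,5), 2× up (reaching (1,5)), 3× left (reaching (1,2)) — 10 moves in all.
Check: all required cells visited; 10 ≤ 10 moves.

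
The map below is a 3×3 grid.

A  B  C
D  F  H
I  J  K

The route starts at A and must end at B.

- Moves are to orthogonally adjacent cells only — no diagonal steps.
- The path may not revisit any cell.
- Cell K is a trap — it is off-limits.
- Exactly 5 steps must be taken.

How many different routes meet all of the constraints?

Need simple routes of exactly 5 moves from A to B (Manhattan distance 1, so 2 moves are spent on a detour and 2 undoing it).
Enumerating: A D I J F B | A D F H C B.
That gives 2 routes.

2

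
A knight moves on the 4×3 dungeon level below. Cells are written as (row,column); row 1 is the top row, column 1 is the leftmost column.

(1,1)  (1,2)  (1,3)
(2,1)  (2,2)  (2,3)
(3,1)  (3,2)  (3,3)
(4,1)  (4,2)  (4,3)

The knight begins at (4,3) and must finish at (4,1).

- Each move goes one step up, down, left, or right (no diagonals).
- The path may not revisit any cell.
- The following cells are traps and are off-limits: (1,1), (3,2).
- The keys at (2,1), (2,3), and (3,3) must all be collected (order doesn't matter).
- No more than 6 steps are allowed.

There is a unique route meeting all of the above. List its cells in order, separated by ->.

The budget equals the shortest possible length, so every move has to be on a shortest route through the required cells.
Route from (4,3): 2× up (reaching (2,3)), 2× left (reaching (2,1)), 2× down (reaching (4,1)) — 6 moves in all.
Check: all required cells visited; 6 ≤ 6 moves.

(4,3) -> (3,3) -> (2,3) -> (2,2) -> (2,1) -> (3,1) -> (4,1)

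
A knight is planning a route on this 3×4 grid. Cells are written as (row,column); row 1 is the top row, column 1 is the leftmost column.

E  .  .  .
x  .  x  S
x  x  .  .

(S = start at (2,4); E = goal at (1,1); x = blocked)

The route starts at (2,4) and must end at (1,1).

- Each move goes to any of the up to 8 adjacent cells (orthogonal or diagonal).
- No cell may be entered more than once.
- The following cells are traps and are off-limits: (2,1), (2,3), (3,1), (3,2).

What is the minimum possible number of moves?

With diagonal moves allowed, the Chebyshev distance max(|Δrow|,|Δcol|) from (2,4) to (1,1) is 3, so at least 3 moves are needed.
A route of 3 moves achieves this: (2,4) → (1,3) → (1,2) → (1,1).
Since 3 matches the lower bound, it is optimal.

3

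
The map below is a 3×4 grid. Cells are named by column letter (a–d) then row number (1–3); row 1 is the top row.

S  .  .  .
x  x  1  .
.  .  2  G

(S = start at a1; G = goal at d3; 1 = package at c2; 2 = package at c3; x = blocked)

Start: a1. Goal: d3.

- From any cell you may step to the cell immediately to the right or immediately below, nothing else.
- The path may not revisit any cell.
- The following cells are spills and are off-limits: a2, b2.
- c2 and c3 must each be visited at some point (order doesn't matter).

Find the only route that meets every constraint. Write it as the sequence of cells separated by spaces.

Moves only go right or down, so the column and row indices never decrease.
Route from a1: 2× right (reaching c1), 2× down (reaching c3), right to d3 — 5 moves in all.
Check: all required cells visited.

a1 b1 c1 c2 c3 d3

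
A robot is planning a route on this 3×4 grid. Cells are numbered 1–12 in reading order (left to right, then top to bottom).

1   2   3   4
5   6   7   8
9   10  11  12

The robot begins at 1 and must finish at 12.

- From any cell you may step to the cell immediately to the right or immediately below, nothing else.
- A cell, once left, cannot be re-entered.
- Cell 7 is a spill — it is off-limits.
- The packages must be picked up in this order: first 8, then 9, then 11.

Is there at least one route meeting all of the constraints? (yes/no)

9 lies to the left of 8, so going from 8 to 9 would need a leftward move — but moves only go right/down, so 8 cannot be visited before 9.

no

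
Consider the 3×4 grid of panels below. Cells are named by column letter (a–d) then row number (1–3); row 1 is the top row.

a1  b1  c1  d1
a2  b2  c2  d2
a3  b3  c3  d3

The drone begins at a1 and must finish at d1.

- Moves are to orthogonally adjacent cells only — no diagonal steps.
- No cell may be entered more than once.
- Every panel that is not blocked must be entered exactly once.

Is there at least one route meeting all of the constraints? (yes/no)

One route that works: a1 → a2 → a3 → b3 → b2 → b1 → c1 → c2 → c3 → d3 → d2 → d1.

yes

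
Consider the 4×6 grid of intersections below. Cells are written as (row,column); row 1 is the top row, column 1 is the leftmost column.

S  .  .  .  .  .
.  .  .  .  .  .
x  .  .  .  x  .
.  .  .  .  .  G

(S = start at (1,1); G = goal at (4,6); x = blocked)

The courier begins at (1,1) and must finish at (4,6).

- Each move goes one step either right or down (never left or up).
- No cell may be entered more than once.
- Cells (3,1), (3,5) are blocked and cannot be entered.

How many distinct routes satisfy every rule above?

22

A right/down-only route from (1,1) to (4,6) makes exactly 3 down-moves and 5 right-moves in some order.
With no other constraints that would be C(8,3) = 56 routes.
Subtract routes through each blocked cell (inclusion–exclusion for overlaps): − through (3,1): 6 − through (3,5): 30 + through (3,1)&(3,5): 2 → 22.
That gives 22 routes.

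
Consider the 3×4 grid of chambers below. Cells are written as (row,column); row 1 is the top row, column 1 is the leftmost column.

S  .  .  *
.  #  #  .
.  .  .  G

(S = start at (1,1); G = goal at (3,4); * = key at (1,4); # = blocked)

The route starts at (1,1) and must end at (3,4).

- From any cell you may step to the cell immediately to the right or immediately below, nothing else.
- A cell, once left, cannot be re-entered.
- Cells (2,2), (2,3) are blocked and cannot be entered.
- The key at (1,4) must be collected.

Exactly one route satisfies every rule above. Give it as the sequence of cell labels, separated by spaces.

(1,1) (1,2) (1,3) (1,4) (2,4) (3,4)

Moves only go right or down, so the column and row indices never decrease.
Route from (1,1): right 3 to (1,4), down 2 to (3,4) — 5 moves in all.
Check: all required cells visited.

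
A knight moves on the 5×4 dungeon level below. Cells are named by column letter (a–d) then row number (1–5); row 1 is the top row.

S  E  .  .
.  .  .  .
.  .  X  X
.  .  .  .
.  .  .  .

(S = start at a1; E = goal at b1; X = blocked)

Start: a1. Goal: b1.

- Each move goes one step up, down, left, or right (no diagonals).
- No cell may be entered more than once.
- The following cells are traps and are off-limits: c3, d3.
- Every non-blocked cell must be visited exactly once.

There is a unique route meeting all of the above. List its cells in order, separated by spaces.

Need to visit all 18 open cells exactly once, starting at a1 and ending at b1.
Cell d5 has only two open neighbours (d4 and c5), so the path must pass straight through it: one of those is the cell it's entered from and the other is where it exits.
Route from a1: down 4 to a5, right 3 to d5, up 1 to d4, left 2 to b4, up 2 to b2, right 2 to d2, up 1 to d1, left 2 to b1 — 17 moves in all.
Check: all 18 open cells covered.

a1 a2 a3 a4 a5 b5 c5 d5 d4 c4 b4 b3 b2 c2 d2 d1 c1 b1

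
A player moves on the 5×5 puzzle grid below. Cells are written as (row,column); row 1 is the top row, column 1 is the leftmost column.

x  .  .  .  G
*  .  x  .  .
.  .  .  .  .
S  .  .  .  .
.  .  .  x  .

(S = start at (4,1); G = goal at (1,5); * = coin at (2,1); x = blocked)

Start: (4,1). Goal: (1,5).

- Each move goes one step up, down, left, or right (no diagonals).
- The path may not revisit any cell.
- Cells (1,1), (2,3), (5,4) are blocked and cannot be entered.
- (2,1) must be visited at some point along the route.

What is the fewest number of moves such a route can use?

7

Any route passes through (2,1) somewhere between (4,1) and (1,5). Summing Manhattan distances along the two legs ((4,1) → (2,1) → (1,5)) gives a lower bound of 2 + 5 = 7 moves.
A route of 7 moves achieves this: (4,1) → (3,1) → (2,1) → (2,2) → (1,2) → (1,3) → (1,4) → (1,5).
Since 7 matches the lower bound, it is optimal.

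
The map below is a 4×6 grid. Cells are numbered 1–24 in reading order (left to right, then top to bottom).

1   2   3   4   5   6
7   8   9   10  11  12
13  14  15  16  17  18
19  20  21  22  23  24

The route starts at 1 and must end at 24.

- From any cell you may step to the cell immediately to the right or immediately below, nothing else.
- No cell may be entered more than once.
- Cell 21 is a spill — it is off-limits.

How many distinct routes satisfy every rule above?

A right/down-only route from 1 to 24 makes exactly 3 down-moves and 5 right-moves in some order.
With no other constraints that would be C(8,3) = 56 routes.
Subtract routes through each blocked cell (inclusion–exclusion for overlaps): − through 21: 10 → 46.
That gives 46 routes.

46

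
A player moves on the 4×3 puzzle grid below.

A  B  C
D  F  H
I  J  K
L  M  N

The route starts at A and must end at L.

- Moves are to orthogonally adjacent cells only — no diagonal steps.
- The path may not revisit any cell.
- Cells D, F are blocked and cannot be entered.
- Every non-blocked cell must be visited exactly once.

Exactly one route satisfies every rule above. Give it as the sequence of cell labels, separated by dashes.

Need to visit all 10 open cells exactly once, starting at A and ending at L.
Cell N has only two open neighbours (K and M), so the path must pass straight through it: one of those is the cell it's entered from and the other is where it exits.
Route from A: right 2 to C, down 3 to N, left 1 to M, up 1 to J, left 1 to I, down 1 to L — 9 moves in all.
Check: all 10 open cells covered.

A - B - C - H - K - N - M - J - I - L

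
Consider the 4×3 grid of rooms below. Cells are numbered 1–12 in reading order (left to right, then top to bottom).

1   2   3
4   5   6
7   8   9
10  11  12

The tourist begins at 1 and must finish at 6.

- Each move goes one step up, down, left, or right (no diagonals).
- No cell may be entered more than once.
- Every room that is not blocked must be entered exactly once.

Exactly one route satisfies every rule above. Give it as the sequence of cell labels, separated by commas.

1, 4, 7, 10, 11, 12, 9, 8, 5, 2, 3, 6

Need to visit all 12 open cells exactly once, starting at 1 and ending at 6.
Cell 10 has only two open neighbours (7 and 11), so the path must pass straight through it: one of those is the cell it's entered from and the other is where it exits.
Route from 1: 3× down (reaching 10), 2× right (reaching 12), up to 9, left to 8, 2× up (reaching 2), right to 3, down to 6 — 11 moves in all.
Check: all 12 open cells covered.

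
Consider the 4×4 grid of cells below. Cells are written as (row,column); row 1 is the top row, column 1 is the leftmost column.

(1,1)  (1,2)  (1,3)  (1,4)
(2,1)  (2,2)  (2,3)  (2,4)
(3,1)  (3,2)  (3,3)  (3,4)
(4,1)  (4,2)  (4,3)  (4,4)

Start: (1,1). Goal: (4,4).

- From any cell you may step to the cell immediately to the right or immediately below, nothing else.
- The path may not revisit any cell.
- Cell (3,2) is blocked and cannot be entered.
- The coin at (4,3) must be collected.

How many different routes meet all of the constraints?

A right/down-only route from (1,1) to (4,4) makes exactly 3 down-moves and 3 right-moves in some order.
With no other constraints that would be C(6,3) = 20 routes.
Split at (4,3) and multiply the segment counts (each segment already excludes blocked cells): (1,1)→(4,3): 4; (4,3)→(4,4): 1; product = 4.
That gives 4 routes.

4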